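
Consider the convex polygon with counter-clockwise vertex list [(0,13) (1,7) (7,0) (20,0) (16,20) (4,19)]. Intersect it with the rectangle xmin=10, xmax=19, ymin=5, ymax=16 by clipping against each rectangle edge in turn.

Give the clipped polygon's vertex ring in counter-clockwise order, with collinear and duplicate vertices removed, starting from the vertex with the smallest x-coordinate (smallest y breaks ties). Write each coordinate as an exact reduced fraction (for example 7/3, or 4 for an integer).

Clipped polygon: [(10,5) (19,5) (84/5,16) (10,16)]

1. After x ≥ 10: [(10,0) (20,0) (16,20) (10,39/2)]
2. After x ≤ 19: [(10,0) (19,0) (19,5) (16,20) (10,39/2)]
3. After y ≥ 5: [(10,5) (19,5) (19,5) (16,20) (10,39/2)]
4. After y ≤ 16: [(10,16) (10,5) (19,5) (19,5) (84/5,16)]
5. Canonical ring: [(10,5) (19,5) (84/5,16) (10,16)]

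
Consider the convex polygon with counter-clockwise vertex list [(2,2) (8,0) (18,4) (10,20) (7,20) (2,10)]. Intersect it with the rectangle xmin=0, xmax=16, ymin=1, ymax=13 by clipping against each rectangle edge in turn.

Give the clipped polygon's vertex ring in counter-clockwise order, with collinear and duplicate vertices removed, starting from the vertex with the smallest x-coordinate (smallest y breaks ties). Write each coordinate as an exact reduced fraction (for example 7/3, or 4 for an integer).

Clipped polygon: [(2,2) (5,1) (21/2,1) (16,16/5) (16,8) (27/2,13) (7/2,13) (2,10)]

1. After x ≥ 0: [(2,2) (8,0) (18,4) (10,20) (7,20) (2,10)]
2. After x ≤ 16: [(2,2) (8,0) (16,16/5) (16,8) (10,20) (7,20) (2,10)]
3. After y ≥ 1: [(2,2) (5,1) (21/2,1) (16,16/5) (16,8) (10,20) (7,20) (2,10)]
4. After y ≤ 13: [(2,2) (5,1) (21/2,1) (16,16/5) (16,8) (27/2,13) (7/2,13) (2,10)]
5. Canonical ring: [(2,2) (5,1) (21/2,1) (16,16/5) (16,8) (27/2,13) (7/2,13) (2,10)]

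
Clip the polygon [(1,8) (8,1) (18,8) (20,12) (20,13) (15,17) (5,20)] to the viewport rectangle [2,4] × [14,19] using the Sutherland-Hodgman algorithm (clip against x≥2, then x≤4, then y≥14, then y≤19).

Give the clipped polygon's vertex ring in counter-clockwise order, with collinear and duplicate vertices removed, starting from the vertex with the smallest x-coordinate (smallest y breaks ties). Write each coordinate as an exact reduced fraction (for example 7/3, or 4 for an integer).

1. After x ≥ 2: [(2,11) (2,7) (8,1) (18,8) (20,12) (20,13) (15,17) (5,20)]
2. After x ≤ 4: [(4,17) (2,11) (2,7) (4,5)]
3. After y ≥ 14: [(4,14) (4,17) (3,14)]
4. After y ≤ 19: [(4,14) (4,17) (3,14)]
5. Canonical ring: [(3,14) (4,14) (4,17)]

Clipped polygon: [(3,14) (4,14) (4,17)]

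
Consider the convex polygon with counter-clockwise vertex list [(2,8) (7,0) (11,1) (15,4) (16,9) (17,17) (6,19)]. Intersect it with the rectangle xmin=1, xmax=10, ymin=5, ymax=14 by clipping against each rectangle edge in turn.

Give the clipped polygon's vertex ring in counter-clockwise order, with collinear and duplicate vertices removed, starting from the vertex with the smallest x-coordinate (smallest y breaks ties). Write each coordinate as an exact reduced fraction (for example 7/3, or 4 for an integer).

1. After x ≥ 1: [(2,8) (7,0) (11,1) (15,4) (16,9) (17,17) (6,19)]
2. After x ≤ 10: [(2,8) (7,0) (10,3/4) (10,201/11) (6,19)]
3. After y ≥ 5: [(2,8) (31/8,5) (10,5) (10,201/11) (6,19)]
4. After y ≤ 14: [(46/11,14) (2,8) (31/8,5) (10,5) (10,14)]
5. Canonical ring: [(2,8) (31/8,5) (10,5) (10,14) (46/11,14)]

Clipped polygon: [(2,8) (31/8,5) (10,5) (10,14) (46/11,14)]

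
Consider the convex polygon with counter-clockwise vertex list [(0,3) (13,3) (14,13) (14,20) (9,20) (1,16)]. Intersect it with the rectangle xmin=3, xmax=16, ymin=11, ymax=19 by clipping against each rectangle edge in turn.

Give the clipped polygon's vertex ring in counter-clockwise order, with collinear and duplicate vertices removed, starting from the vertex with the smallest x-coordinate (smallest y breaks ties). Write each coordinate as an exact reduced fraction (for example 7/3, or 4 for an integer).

1. After x ≥ 3: [(3,3) (13,3) (14,13) (14,20) (9,20) (3,17)]
2. After x ≤ 16: [(3,3) (13,3) (14,13) (14,20) (9,20) (3,17)]
3. After y ≥ 11: [(3,11) (69/5,11) (14,13) (14,20) (9,20) (3,17)]
4. After y ≤ 19: [(3,11) (69/5,11) (14,13) (14,19) (7,19) (3,17)]
5. Canonical ring: [(3,11) (69/5,11) (14,13) (14,19) (7,19) (3,17)]

Clipped polygon: [(3,11) (69/5,11) (14,13) (14,19) (7,19) (3,17)]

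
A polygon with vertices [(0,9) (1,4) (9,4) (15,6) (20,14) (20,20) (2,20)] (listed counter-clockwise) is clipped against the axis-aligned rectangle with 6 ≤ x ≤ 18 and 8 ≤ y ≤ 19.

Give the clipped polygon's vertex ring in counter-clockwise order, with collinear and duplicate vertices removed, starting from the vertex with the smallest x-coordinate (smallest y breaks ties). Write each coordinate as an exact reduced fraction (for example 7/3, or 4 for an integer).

1. After x ≥ 6: [(6,4) (9,4) (15,6) (20,14) (20,20) (6,20)]
2. After x ≤ 18: [(6,4) (9,4) (15,6) (18,54/5) (18,20) (6,20)]
3. After y ≥ 8: [(6,8) (65/4,8) (18,54/5) (18,20) (6,20)]
4. After y ≤ 19: [(6,19) (6,8) (65/4,8) (18,54/5) (18,19)]
5. Canonical ring: [(6,8) (65/4,8) (18,54/5) (18,19) (6,19)]

Clipped polygon: [(6,8) (65/4,8) (18,54/5) (18,19) (6,19)]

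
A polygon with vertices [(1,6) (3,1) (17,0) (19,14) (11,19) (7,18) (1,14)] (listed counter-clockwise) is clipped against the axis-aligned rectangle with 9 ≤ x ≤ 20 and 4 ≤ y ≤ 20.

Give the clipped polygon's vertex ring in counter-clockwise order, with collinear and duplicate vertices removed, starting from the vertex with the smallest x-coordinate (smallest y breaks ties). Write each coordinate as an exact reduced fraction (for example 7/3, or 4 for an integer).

1. After x ≥ 9: [(9,4/7) (17,0) (19,14) (11,19) (9,37/2)]
2. After x ≤ 20: [(9,4/7) (17,0) (19,14) (11,19) (9,37/2)]
3. After y ≥ 4: [(9,4) (123/7,4) (19,14) (11,19) (9,37/2)]
4. After y ≤ 20: [(9,4) (123/7,4) (19,14) (11,19) (9,37/2)]
5. Canonical ring: [(9,4) (123/7,4) (19,14) (11,19) (9,37/2)]

Clipped polygon: [(9,4) (123/7,4) (19,14) (11,19) (9,37/2)]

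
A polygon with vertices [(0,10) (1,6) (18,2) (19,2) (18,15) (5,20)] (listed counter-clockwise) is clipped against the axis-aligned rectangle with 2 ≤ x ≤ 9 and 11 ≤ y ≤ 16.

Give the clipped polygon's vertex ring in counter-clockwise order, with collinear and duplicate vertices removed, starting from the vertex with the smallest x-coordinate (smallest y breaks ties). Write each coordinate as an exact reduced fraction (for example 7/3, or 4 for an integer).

Clipped polygon: [(2,11) (9,11) (9,16) (3,16) (2,14)]

1. After x ≥ 2: [(2,14) (2,98/17) (18,2) (19,2) (18,15) (5,20)]
2. After x ≤ 9: [(2,14) (2,98/17) (9,70/17) (9,240/13) (5,20)]
3. After y ≥ 11: [(2,14) (2,11) (9,11) (9,240/13) (5,20)]
4. After y ≤ 16: [(3,16) (2,14) (2,11) (9,11) (9,16)]
5. Canonical ring: [(2,11) (9,11) (9,16) (3,16) (2,14)]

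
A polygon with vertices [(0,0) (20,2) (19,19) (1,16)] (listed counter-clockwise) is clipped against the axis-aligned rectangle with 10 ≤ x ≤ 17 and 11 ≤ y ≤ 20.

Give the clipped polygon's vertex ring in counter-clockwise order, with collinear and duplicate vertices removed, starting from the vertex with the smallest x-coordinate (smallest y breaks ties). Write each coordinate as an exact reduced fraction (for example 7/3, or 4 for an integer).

1. After x ≥ 10: [(10,1) (20,2) (19,19) (10,35/2)]
2. After x ≤ 17: [(10,1) (17,17/10) (17,56/3) (10,35/2)]
3. After y ≥ 11: [(10,11) (17,11) (17,56/3) (10,35/2)]
4. After y ≤ 20: [(10,11) (17,11) (17,56/3) (10,35/2)]
5. Canonical ring: [(10,11) (17,11) (17,56/3) (10,35/2)]

Clipped polygon: [(10,11) (17,11) (17,56/3) (10,35/2)]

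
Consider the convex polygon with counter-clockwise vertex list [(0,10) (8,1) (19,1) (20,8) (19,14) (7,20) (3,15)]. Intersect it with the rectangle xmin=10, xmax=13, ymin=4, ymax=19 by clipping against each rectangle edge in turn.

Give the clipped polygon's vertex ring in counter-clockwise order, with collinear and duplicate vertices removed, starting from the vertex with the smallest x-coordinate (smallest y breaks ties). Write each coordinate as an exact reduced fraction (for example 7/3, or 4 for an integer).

Clipped polygon: [(10,4) (13,4) (13,17) (10,37/2)]

1. After x ≥ 10: [(10,1) (19,1) (20,8) (19,14) (10,37/2)]
2. After x ≤ 13: [(10,1) (13,1) (13,17) (10,37/2)]
3. After y ≥ 4: [(10,4) (13,4) (13,17) (10,37/2)]
4. After y ≤ 19: [(10,4) (13,4) (13,17) (10,37/2)]
5. Canonical ring: [(10,4) (13,4) (13,17) (10,37/2)]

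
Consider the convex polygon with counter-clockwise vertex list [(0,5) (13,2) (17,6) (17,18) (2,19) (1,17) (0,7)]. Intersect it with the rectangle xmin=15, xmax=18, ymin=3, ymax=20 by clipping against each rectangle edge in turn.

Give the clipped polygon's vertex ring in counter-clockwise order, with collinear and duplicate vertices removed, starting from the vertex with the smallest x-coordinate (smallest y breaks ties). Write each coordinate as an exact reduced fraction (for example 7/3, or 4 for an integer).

1. After x ≥ 15: [(15,4) (17,6) (17,18) (15,272/15)]
2. After x ≤ 18: [(15,4) (17,6) (17,18) (15,272/15)]
3. After y ≥ 3: [(15,4) (17,6) (17,18) (15,272/15)]
4. After y ≤ 20: [(15,4) (17,6) (17,18) (15,272/15)]
5. Canonical ring: [(15,4) (17,6) (17,18) (15,272/15)]

Clipped polygon: [(15,4) (17,6) (17,18) (15,272/15)]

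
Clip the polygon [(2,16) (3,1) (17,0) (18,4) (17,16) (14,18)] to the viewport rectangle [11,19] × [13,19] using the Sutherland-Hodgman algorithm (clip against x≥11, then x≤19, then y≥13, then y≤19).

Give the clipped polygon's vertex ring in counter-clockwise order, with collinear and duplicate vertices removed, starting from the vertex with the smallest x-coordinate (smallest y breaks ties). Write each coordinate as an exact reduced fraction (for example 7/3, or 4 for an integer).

Clipped polygon: [(11,13) (69/4,13) (17,16) (14,18) (11,35/2)]

1. After x ≥ 11: [(11,35/2) (11,3/7) (17,0) (18,4) (17,16) (14,18)]
2. After x ≤ 19: [(11,35/2) (11,3/7) (17,0) (18,4) (17,16) (14,18)]
3. After y ≥ 13: [(11,35/2) (11,13) (69/4,13) (17,16) (14,18)]
4. After y ≤ 19: [(11,35/2) (11,13) (69/4,13) (17,16) (14,18)]
5. Canonical ring: [(11,13) (69/4,13) (17,16) (14,18) (11,35/2)]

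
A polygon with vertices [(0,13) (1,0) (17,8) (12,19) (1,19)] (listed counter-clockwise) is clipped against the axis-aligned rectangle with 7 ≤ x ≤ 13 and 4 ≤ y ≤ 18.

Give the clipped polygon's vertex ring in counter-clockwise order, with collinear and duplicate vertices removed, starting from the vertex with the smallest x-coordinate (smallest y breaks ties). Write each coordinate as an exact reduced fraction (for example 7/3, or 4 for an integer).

Clipped polygon: [(7,4) (9,4) (13,6) (13,84/5) (137/11,18) (7,18)]

1. After x ≥ 7: [(7,3) (17,8) (12,19) (7,19)]
2. After x ≤ 13: [(7,3) (13,6) (13,84/5) (12,19) (7,19)]
3. After y ≥ 4: [(7,4) (9,4) (13,6) (13,84/5) (12,19) (7,19)]
4. After y ≤ 18: [(7,18) (7,4) (9,4) (13,6) (13,84/5) (137/11,18)]
5. Canonical ring: [(7,4) (9,4) (13,6) (13,84/5) (137/11,18) (7,18)]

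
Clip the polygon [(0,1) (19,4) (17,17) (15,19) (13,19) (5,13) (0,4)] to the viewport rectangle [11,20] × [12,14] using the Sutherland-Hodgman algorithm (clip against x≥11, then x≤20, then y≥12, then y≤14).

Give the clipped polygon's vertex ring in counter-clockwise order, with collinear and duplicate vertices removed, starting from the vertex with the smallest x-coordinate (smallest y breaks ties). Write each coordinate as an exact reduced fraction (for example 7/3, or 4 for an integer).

Clipped polygon: [(11,12) (231/13,12) (227/13,14) (11,14)]

1. After x ≥ 11: [(11,52/19) (19,4) (17,17) (15,19) (13,19) (11,35/2)]
2. After x ≤ 20: [(11,52/19) (19,4) (17,17) (15,19) (13,19) (11,35/2)]
3. After y ≥ 12: [(11,12) (231/13,12) (17,17) (15,19) (13,19) (11,35/2)]
4. After y ≤ 14: [(11,14) (11,12) (231/13,12) (227/13,14)]
5. Canonical ring: [(11,12) (231/13,12) (227/13,14) (11,14)]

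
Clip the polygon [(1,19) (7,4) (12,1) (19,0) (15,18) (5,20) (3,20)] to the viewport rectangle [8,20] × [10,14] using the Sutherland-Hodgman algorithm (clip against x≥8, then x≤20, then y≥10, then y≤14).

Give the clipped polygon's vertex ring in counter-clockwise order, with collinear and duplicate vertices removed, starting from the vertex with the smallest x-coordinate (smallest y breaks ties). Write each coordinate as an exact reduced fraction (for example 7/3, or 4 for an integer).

1. After x ≥ 8: [(8,17/5) (12,1) (19,0) (15,18) (8,97/5)]
2. After x ≤ 20: [(8,17/5) (12,1) (19,0) (15,18) (8,97/5)]
3. After y ≥ 10: [(8,10) (151/9,10) (15,18) (8,97/5)]
4. After y ≤ 14: [(8,14) (8,10) (151/9,10) (143/9,14)]
5. Canonical ring: [(8,10) (151/9,10) (143/9,14) (8,14)]

Clipped polygon: [(8,10) (151/9,10) (143/9,14) (8,14)]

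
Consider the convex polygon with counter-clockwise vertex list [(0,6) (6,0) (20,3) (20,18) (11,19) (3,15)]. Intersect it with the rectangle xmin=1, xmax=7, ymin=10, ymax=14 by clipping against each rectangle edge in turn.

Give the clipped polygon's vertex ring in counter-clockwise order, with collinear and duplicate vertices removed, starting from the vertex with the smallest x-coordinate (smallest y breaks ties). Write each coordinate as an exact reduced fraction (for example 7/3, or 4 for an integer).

Clipped polygon: [(4/3,10) (7,10) (7,14) (8/3,14)]

1. After x ≥ 1: [(1,9) (1,5) (6,0) (20,3) (20,18) (11,19) (3,15)]
2. After x ≤ 7: [(1,9) (1,5) (6,0) (7,3/14) (7,17) (3,15)]
3. After y ≥ 10: [(4/3,10) (7,10) (7,17) (3,15)]
4. After y ≤ 14: [(8/3,14) (4/3,10) (7,10) (7,14)]
5. Canonical ring: [(4/3,10) (7,10) (7,14) (8/3,14)]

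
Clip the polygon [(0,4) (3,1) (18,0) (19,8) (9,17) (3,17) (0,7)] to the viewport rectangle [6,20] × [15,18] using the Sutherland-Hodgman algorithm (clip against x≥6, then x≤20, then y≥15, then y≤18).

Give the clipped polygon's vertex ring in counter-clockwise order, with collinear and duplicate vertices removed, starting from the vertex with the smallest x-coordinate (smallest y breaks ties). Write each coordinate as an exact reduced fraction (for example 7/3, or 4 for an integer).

1. After x ≥ 6: [(6,4/5) (18,0) (19,8) (9,17) (6,17)]
2. After x ≤ 20: [(6,4/5) (18,0) (19,8) (9,17) (6,17)]
3. After y ≥ 15: [(6,15) (101/9,15) (9,17) (6,17)]
4. After y ≤ 18: [(6,15) (101/9,15) (9,17) (6,17)]
5. Canonical ring: [(6,15) (101/9,15) (9,17) (6,17)]

Clipped polygon: [(6,15) (101/9,15) (9,17) (6,17)]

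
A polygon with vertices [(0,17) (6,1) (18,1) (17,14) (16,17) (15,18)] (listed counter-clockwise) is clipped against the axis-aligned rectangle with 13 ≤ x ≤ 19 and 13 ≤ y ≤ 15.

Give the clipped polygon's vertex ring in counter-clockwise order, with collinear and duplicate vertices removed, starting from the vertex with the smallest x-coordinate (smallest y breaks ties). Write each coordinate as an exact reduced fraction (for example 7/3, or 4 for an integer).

Clipped polygon: [(13,13) (222/13,13) (17,14) (50/3,15) (13,15)]

1. After x ≥ 13: [(13,268/15) (13,1) (18,1) (17,14) (16,17) (15,18)]
2. After x ≤ 19: [(13,268/15) (13,1) (18,1) (17,14) (16,17) (15,18)]
3. After y ≥ 13: [(13,268/15) (13,13) (222/13,13) (17,14) (16,17) (15,18)]
4. After y ≤ 15: [(13,15) (13,13) (222/13,13) (17,14) (50/3,15)]
5. Canonical ring: [(13,13) (222/13,13) (17,14) (50/3,15) (13,15)]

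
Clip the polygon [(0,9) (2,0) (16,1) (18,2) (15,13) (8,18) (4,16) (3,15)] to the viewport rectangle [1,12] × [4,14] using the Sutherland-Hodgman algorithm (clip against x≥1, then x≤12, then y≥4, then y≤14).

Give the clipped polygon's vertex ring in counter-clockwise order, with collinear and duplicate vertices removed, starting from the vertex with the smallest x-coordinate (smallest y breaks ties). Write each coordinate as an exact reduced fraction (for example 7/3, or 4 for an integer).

Clipped polygon: [(1,9/2) (10/9,4) (12,4) (12,14) (5/2,14) (1,11)]

1. After x ≥ 1: [(1,11) (1,9/2) (2,0) (16,1) (18,2) (15,13) (8,18) (4,16) (3,15)]
2. After x ≤ 12: [(1,11) (1,9/2) (2,0) (12,5/7) (12,106/7) (8,18) (4,16) (3,15)]
3. After y ≥ 4: [(1,11) (1,9/2) (10/9,4) (12,4) (12,106/7) (8,18) (4,16) (3,15)]
4. After y ≤ 14: [(5/2,14) (1,11) (1,9/2) (10/9,4) (12,4) (12,14)]
5. Canonical ring: [(1,9/2) (10/9,4) (12,4) (12,14) (5/2,14) (1,11)]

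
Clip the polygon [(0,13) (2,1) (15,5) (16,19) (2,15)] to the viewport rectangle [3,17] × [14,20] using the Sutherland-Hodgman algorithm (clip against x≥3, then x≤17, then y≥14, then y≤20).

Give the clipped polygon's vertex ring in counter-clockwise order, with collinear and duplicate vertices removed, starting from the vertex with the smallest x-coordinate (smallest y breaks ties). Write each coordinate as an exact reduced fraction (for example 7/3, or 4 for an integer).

Clipped polygon: [(3,14) (219/14,14) (16,19) (3,107/7)]

1. After x ≥ 3: [(3,17/13) (15,5) (16,19) (3,107/7)]
2. After x ≤ 17: [(3,17/13) (15,5) (16,19) (3,107/7)]
3. After y ≥ 14: [(3,14) (219/14,14) (16,19) (3,107/7)]
4. After y ≤ 20: [(3,14) (219/14,14) (16,19) (3,107/7)]
5. Canonical ring: [(3,14) (219/14,14) (16,19) (3,107/7)]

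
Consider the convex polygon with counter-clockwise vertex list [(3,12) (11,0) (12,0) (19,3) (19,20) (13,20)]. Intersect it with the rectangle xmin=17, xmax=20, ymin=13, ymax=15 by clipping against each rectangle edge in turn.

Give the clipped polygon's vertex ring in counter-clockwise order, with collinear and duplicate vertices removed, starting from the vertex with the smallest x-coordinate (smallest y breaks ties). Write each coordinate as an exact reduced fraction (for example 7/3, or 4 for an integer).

1. After x ≥ 17: [(17,15/7) (19,3) (19,20) (17,20)]
2. After x ≤ 20: [(17,15/7) (19,3) (19,20) (17,20)]
3. After y ≥ 13: [(17,13) (19,13) (19,20) (17,20)]
4. After y ≤ 15: [(17,15) (17,13) (19,13) (19,15)]
5. Canonical ring: [(17,13) (19,13) (19,15) (17,15)]

Clipped polygon: [(17,13) (19,13) (19,15) (17,15)]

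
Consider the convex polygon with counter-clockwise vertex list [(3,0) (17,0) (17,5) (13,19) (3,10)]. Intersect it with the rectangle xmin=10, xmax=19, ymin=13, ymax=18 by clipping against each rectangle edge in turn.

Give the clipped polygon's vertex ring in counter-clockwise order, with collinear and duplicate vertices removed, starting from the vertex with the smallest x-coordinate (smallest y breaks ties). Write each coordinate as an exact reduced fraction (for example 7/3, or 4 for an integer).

Clipped polygon: [(10,13) (103/7,13) (93/7,18) (107/9,18) (10,163/10)]

1. After x ≥ 10: [(10,0) (17,0) (17,5) (13,19) (10,163/10)]
2. After x ≤ 19: [(10,0) (17,0) (17,5) (13,19) (10,163/10)]
3. After y ≥ 13: [(10,13) (103/7,13) (13,19) (10,163/10)]
4. After y ≤ 18: [(10,13) (103/7,13) (93/7,18) (107/9,18) (10,163/10)]
5. Canonical ring: [(10,13) (103/7,13) (93/7,18) (107/9,18) (10,163/10)]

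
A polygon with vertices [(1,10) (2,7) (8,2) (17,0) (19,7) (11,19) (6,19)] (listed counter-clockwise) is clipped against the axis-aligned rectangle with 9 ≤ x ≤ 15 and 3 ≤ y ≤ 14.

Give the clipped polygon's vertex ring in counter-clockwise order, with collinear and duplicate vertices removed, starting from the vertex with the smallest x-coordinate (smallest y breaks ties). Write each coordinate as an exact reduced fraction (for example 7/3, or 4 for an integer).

Clipped polygon: [(9,3) (15,3) (15,13) (43/3,14) (9,14)]

1. After x ≥ 9: [(9,16/9) (17,0) (19,7) (11,19) (9,19)]
2. After x ≤ 15: [(9,16/9) (15,4/9) (15,13) (11,19) (9,19)]
3. After y ≥ 3: [(9,3) (15,3) (15,13) (11,19) (9,19)]
4. After y ≤ 14: [(9,14) (9,3) (15,3) (15,13) (43/3,14)]
5. Canonical ring: [(9,3) (15,3) (15,13) (43/3,14) (9,14)]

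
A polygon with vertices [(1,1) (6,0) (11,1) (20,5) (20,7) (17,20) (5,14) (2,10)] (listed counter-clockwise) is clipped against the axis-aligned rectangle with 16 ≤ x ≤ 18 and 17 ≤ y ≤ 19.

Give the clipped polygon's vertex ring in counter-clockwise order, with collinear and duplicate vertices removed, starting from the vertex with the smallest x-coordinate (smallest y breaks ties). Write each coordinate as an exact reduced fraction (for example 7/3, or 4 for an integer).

Clipped polygon: [(16,17) (230/13,17) (224/13,19) (16,19)]

1. After x ≥ 16: [(16,29/9) (20,5) (20,7) (17,20) (16,39/2)]
2. After x ≤ 18: [(16,29/9) (18,37/9) (18,47/3) (17,20) (16,39/2)]
3. After y ≥ 17: [(16,17) (230/13,17) (17,20) (16,39/2)]
4. After y ≤ 19: [(16,19) (16,17) (230/13,17) (224/13,19)]
5. Canonical ring: [(16,17) (230/13,17) (224/13,19) (16,19)]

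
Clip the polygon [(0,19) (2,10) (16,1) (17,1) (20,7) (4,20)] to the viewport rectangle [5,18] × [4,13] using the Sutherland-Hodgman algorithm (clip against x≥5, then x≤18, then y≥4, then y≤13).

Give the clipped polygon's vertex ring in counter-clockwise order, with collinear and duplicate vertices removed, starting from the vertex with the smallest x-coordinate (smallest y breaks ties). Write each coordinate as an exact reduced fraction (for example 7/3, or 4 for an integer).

Clipped polygon: [(5,113/14) (34/3,4) (18,4) (18,69/8) (164/13,13) (5,13)]

1. After x ≥ 5: [(5,113/14) (16,1) (17,1) (20,7) (5,307/16)]
2. After x ≤ 18: [(5,113/14) (16,1) (17,1) (18,3) (18,69/8) (5,307/16)]
3. After y ≥ 4: [(5,113/14) (34/3,4) (18,4) (18,69/8) (5,307/16)]
4. After y ≤ 13: [(5,13) (5,113/14) (34/3,4) (18,4) (18,69/8) (164/13,13)]
5. Canonical ring: [(5,113/14) (34/3,4) (18,4) (18,69/8) (164/13,13) (5,13)]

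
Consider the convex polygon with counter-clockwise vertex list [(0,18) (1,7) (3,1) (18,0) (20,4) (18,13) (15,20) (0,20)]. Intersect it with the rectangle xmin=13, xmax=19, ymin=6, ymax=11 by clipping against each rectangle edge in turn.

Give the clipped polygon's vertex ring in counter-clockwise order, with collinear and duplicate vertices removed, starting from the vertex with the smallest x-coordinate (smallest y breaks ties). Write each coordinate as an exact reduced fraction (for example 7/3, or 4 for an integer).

1. After x ≥ 13: [(13,1/3) (18,0) (20,4) (18,13) (15,20) (13,20)]
2. After x ≤ 19: [(13,1/3) (18,0) (19,2) (19,17/2) (18,13) (15,20) (13,20)]
3. After y ≥ 6: [(13,6) (19,6) (19,17/2) (18,13) (15,20) (13,20)]
4. After y ≤ 11: [(13,11) (13,6) (19,6) (19,17/2) (166/9,11)]
5. Canonical ring: [(13,6) (19,6) (19,17/2) (166/9,11) (13,11)]

Clipped polygon: [(13,6) (19,6) (19,17/2) (166/9,11) (13,11)]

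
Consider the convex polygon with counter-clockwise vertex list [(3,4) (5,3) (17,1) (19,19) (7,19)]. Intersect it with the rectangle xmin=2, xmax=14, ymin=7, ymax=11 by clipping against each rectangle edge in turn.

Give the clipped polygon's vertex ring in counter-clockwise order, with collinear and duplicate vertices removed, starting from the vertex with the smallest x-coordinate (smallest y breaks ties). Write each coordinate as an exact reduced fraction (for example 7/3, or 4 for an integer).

1. After x ≥ 2: [(3,4) (5,3) (17,1) (19,19) (7,19)]
2. After x ≤ 14: [(3,4) (5,3) (14,3/2) (14,19) (7,19)]
3. After y ≥ 7: [(19/5,7) (14,7) (14,19) (7,19)]
4. After y ≤ 11: [(73/15,11) (19/5,7) (14,7) (14,11)]
5. Canonical ring: [(19/5,7) (14,7) (14,11) (73/15,11)]

Clipped polygon: [(19/5,7) (14,7) (14,11) (73/15,11)]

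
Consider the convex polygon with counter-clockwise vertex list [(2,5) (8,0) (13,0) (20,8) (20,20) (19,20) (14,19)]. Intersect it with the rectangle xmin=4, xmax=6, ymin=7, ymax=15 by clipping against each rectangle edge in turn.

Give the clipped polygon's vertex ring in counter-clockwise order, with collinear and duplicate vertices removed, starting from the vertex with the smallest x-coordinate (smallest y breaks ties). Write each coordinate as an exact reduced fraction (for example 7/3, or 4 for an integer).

Clipped polygon: [(4,7) (6,7) (6,29/3) (4,22/3)]

1. After x ≥ 4: [(4,22/3) (4,10/3) (8,0) (13,0) (20,8) (20,20) (19,20) (14,19)]
2. After x ≤ 6: [(6,29/3) (4,22/3) (4,10/3) (6,5/3)]
3. After y ≥ 7: [(6,7) (6,29/3) (4,22/3) (4,7)]
4. After y ≤ 15: [(6,7) (6,29/3) (4,22/3) (4,7)]
5. Canonical ring: [(4,7) (6,7) (6,29/3) (4,22/3)]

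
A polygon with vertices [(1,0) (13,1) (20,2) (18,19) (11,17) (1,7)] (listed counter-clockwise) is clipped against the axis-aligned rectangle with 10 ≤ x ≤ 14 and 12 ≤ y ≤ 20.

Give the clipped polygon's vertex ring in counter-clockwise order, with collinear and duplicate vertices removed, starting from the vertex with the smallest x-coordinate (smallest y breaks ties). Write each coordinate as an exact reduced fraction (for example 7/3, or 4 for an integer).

Clipped polygon: [(10,12) (14,12) (14,125/7) (11,17) (10,16)]

1. After x ≥ 10: [(10,3/4) (13,1) (20,2) (18,19) (11,17) (10,16)]
2. After x ≤ 14: [(10,3/4) (13,1) (14,8/7) (14,125/7) (11,17) (10,16)]
3. After y ≥ 12: [(10,12) (14,12) (14,125/7) (11,17) (10,16)]
4. After y ≤ 20: [(10,12) (14,12) (14,125/7) (11,17) (10,16)]
5. Canonical ring: [(10,12) (14,12) (14,125/7) (11,17) (10,16)]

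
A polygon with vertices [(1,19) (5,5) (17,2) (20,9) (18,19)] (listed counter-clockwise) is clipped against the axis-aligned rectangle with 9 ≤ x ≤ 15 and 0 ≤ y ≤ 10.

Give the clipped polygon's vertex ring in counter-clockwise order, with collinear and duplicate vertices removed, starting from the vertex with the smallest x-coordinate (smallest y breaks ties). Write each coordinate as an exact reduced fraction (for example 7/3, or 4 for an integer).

1. After x ≥ 9: [(9,19) (9,4) (17,2) (20,9) (18,19)]
2. After x ≤ 15: [(15,19) (9,19) (9,4) (15,5/2)]
3. After y ≥ 0: [(15,19) (9,19) (9,4) (15,5/2)]
4. After y ≤ 10: [(15,10) (9,10) (9,4) (15,5/2)]
5. Canonical ring: [(9,4) (15,5/2) (15,10) (9,10)]

Clipped polygon: [(9,4) (15,5/2) (15,10) (9,10)]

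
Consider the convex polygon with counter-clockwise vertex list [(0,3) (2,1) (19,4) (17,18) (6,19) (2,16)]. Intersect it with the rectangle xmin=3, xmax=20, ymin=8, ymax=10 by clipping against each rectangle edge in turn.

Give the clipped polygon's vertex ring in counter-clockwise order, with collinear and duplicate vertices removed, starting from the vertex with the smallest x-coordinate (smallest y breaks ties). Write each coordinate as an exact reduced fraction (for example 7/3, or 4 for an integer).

1. After x ≥ 3: [(3,20/17) (19,4) (17,18) (6,19) (3,67/4)]
2. After x ≤ 20: [(3,20/17) (19,4) (17,18) (6,19) (3,67/4)]
3. After y ≥ 8: [(3,8) (129/7,8) (17,18) (6,19) (3,67/4)]
4. After y ≤ 10: [(3,10) (3,8) (129/7,8) (127/7,10)]
5. Canonical ring: [(3,8) (129/7,8) (127/7,10) (3,10)]

Clipped polygon: [(3,8) (129/7,8) (127/7,10) (3,10)]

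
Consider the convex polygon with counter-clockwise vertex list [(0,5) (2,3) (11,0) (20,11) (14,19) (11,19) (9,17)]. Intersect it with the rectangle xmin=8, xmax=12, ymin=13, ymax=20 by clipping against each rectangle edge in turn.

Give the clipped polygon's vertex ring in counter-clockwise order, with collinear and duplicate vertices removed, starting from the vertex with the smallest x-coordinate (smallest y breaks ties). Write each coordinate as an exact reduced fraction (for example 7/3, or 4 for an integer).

1. After x ≥ 8: [(8,47/3) (8,1) (11,0) (20,11) (14,19) (11,19) (9,17)]
2. After x ≤ 12: [(8,47/3) (8,1) (11,0) (12,11/9) (12,19) (11,19) (9,17)]
3. After y ≥ 13: [(8,47/3) (8,13) (12,13) (12,19) (11,19) (9,17)]
4. After y ≤ 20: [(8,47/3) (8,13) (12,13) (12,19) (11,19) (9,17)]
5. Canonical ring: [(8,13) (12,13) (12,19) (11,19) (9,17) (8,47/3)]

Clipped polygon: [(8,13) (12,13) (12,19) (11,19) (9,17) (8,47/3)]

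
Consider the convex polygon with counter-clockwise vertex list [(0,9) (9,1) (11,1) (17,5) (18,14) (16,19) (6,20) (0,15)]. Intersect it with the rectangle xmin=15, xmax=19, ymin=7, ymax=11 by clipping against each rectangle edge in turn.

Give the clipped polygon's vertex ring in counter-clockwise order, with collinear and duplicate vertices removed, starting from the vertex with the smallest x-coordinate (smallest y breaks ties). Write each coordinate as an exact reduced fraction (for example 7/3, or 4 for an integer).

Clipped polygon: [(15,7) (155/9,7) (53/3,11) (15,11)]

1. After x ≥ 15: [(15,11/3) (17,5) (18,14) (16,19) (15,191/10)]
2. After x ≤ 19: [(15,11/3) (17,5) (18,14) (16,19) (15,191/10)]
3. After y ≥ 7: [(15,7) (155/9,7) (18,14) (16,19) (15,191/10)]
4. After y ≤ 11: [(15,11) (15,7) (155/9,7) (53/3,11)]
5. Canonical ring: [(15,7) (155/9,7) (53/3,11) (15,11)]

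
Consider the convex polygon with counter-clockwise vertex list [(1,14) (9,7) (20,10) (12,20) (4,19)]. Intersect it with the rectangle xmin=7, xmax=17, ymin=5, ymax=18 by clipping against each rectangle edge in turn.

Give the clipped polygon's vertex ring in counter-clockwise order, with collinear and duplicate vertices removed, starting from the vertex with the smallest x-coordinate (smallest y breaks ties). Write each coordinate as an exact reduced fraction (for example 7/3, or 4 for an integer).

Clipped polygon: [(7,35/4) (9,7) (17,101/11) (17,55/4) (68/5,18) (7,18)]

1. After x ≥ 7: [(7,35/4) (9,7) (20,10) (12,20) (7,155/8)]
2. After x ≤ 17: [(7,35/4) (9,7) (17,101/11) (17,55/4) (12,20) (7,155/8)]
3. After y ≥ 5: [(7,35/4) (9,7) (17,101/11) (17,55/4) (12,20) (7,155/8)]
4. After y ≤ 18: [(7,18) (7,35/4) (9,7) (17,101/11) (17,55/4) (68/5,18)]
5. Canonical ring: [(7,35/4) (9,7) (17,101/11) (17,55/4) (68/5,18) (7,18)]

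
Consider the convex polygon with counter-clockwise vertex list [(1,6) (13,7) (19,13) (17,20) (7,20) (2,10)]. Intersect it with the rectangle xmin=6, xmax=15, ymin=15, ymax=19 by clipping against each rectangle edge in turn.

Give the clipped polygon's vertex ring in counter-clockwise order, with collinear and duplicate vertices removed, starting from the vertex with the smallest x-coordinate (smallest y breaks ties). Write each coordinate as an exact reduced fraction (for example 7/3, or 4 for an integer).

1. After x ≥ 6: [(6,77/12) (13,7) (19,13) (17,20) (7,20) (6,18)]
2. After x ≤ 15: [(6,77/12) (13,7) (15,9) (15,20) (7,20) (6,18)]
3. After y ≥ 15: [(6,15) (15,15) (15,20) (7,20) (6,18)]
4. After y ≤ 19: [(6,15) (15,15) (15,19) (13/2,19) (6,18)]
5. Canonical ring: [(6,15) (15,15) (15,19) (13/2,19) (6,18)]

Clipped polygon: [(6,15) (15,15) (15,19) (13/2,19) (6,18)]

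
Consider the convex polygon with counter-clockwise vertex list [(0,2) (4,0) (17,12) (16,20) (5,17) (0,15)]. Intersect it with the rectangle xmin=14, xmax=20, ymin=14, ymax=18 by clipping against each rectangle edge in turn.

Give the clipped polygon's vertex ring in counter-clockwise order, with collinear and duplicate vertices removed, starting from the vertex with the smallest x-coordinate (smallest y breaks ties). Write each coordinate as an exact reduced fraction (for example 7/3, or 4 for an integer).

1. After x ≥ 14: [(14,120/13) (17,12) (16,20) (14,214/11)]
2. After x ≤ 20: [(14,120/13) (17,12) (16,20) (14,214/11)]
3. After y ≥ 14: [(14,14) (67/4,14) (16,20) (14,214/11)]
4. After y ≤ 18: [(14,18) (14,14) (67/4,14) (65/4,18)]
5. Canonical ring: [(14,14) (67/4,14) (65/4,18) (14,18)]

Clipped polygon: [(14,14) (67/4,14) (65/4,18) (14,18)]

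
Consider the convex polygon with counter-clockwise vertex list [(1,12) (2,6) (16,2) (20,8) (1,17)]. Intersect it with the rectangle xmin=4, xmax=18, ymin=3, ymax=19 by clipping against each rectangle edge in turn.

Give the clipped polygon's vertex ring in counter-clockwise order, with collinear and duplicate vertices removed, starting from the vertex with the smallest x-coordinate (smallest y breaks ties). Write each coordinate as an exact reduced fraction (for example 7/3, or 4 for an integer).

1. After x ≥ 4: [(4,38/7) (16,2) (20,8) (4,296/19)]
2. After x ≤ 18: [(4,38/7) (16,2) (18,5) (18,170/19) (4,296/19)]
3. After y ≥ 3: [(4,38/7) (25/2,3) (50/3,3) (18,5) (18,170/19) (4,296/19)]
4. After y ≤ 19: [(4,38/7) (25/2,3) (50/3,3) (18,5) (18,170/19) (4,296/19)]
5. Canonical ring: [(4,38/7) (25/2,3) (50/3,3) (18,5) (18,170/19) (4,296/19)]

Clipped polygon: [(4,38/7) (25/2,3) (50/3,3) (18,5) (18,170/19) (4,296/19)]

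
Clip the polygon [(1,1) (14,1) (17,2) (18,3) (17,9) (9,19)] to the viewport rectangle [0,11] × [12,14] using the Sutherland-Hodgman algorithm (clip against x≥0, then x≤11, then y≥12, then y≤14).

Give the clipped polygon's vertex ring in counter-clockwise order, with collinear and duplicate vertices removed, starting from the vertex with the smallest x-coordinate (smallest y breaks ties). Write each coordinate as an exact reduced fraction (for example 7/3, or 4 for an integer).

1. After x ≥ 0: [(1,1) (14,1) (17,2) (18,3) (17,9) (9,19)]
2. After x ≤ 11: [(1,1) (11,1) (11,33/2) (9,19)]
3. After y ≥ 12: [(53/9,12) (11,12) (11,33/2) (9,19)]
4. After y ≤ 14: [(61/9,14) (53/9,12) (11,12) (11,14)]
5. Canonical ring: [(53/9,12) (11,12) (11,14) (61/9,14)]

Clipped polygon: [(53/9,12) (11,12) (11,14) (61/9,14)]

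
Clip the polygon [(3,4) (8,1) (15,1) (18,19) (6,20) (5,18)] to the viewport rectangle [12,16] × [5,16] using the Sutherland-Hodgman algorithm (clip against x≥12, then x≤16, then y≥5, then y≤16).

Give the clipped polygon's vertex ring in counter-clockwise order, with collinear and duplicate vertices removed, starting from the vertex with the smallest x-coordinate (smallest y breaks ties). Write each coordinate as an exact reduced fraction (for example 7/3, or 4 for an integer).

Clipped polygon: [(12,5) (47/3,5) (16,7) (16,16) (12,16)]

1. After x ≥ 12: [(12,1) (15,1) (18,19) (12,39/2)]
2. After x ≤ 16: [(12,1) (15,1) (16,7) (16,115/6) (12,39/2)]
3. After y ≥ 5: [(12,5) (47/3,5) (16,7) (16,115/6) (12,39/2)]
4. After y ≤ 16: [(12,16) (12,5) (47/3,5) (16,7) (16,16)]
5. Canonical ring: [(12,5) (47/3,5) (16,7) (16,16) (12,16)]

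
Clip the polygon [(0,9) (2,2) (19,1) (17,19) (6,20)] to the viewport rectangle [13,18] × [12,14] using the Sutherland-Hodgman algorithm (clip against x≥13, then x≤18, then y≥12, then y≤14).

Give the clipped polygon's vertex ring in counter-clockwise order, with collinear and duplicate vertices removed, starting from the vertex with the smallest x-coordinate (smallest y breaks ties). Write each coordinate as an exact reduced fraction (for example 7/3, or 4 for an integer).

1. After x ≥ 13: [(13,23/17) (19,1) (17,19) (13,213/11)]
2. After x ≤ 18: [(13,23/17) (18,18/17) (18,10) (17,19) (13,213/11)]
3. After y ≥ 12: [(13,12) (160/9,12) (17,19) (13,213/11)]
4. After y ≤ 14: [(13,14) (13,12) (160/9,12) (158/9,14)]
5. Canonical ring: [(13,12) (160/9,12) (158/9,14) (13,14)]

Clipped polygon: [(13,12) (160/9,12) (158/9,14) (13,14)]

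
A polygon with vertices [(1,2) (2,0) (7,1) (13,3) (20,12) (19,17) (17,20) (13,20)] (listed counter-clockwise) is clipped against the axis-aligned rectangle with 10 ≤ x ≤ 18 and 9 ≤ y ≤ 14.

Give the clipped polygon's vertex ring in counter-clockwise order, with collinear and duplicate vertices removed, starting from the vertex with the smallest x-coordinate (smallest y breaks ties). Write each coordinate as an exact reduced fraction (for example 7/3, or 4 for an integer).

Clipped polygon: [(10,9) (53/3,9) (18,66/7) (18,14) (10,14)]

1. After x ≥ 10: [(10,31/2) (10,2) (13,3) (20,12) (19,17) (17,20) (13,20)]
2. After x ≤ 18: [(10,31/2) (10,2) (13,3) (18,66/7) (18,37/2) (17,20) (13,20)]
3. After y ≥ 9: [(10,31/2) (10,9) (53/3,9) (18,66/7) (18,37/2) (17,20) (13,20)]
4. After y ≤ 14: [(10,14) (10,9) (53/3,9) (18,66/7) (18,14)]
5. Canonical ring: [(10,9) (53/3,9) (18,66/7) (18,14) (10,14)]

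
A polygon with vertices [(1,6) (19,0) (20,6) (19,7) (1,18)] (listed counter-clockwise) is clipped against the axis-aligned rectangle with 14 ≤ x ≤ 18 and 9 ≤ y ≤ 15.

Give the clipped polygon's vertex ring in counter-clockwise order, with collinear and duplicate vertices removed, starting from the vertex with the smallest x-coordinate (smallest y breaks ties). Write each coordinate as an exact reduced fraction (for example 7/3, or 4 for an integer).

1. After x ≥ 14: [(14,5/3) (19,0) (20,6) (19,7) (14,181/18)]
2. After x ≤ 18: [(14,5/3) (18,1/3) (18,137/18) (14,181/18)]
3. After y ≥ 9: [(14,9) (173/11,9) (14,181/18)]
4. After y ≤ 15: [(14,9) (173/11,9) (14,181/18)]
5. Canonical ring: [(14,9) (173/11,9) (14,181/18)]

Clipped polygon: [(14,9) (173/11,9) (14,181/18)]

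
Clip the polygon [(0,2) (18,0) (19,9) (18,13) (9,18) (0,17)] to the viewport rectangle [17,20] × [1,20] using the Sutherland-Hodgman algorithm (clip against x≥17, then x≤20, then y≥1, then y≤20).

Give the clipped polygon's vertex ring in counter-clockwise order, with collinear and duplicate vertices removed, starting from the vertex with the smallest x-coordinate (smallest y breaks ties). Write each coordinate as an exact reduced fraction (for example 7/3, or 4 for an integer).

1. After x ≥ 17: [(17,1/9) (18,0) (19,9) (18,13) (17,122/9)]
2. After x ≤ 20: [(17,1/9) (18,0) (19,9) (18,13) (17,122/9)]
3. After y ≥ 1: [(17,1) (163/9,1) (19,9) (18,13) (17,122/9)]
4. After y ≤ 20: [(17,1) (163/9,1) (19,9) (18,13) (17,122/9)]
5. Canonical ring: [(17,1) (163/9,1) (19,9) (18,13) (17,122/9)]

Clipped polygon: [(17,1) (163/9,1) (19,9) (18,13) (17,122/9)]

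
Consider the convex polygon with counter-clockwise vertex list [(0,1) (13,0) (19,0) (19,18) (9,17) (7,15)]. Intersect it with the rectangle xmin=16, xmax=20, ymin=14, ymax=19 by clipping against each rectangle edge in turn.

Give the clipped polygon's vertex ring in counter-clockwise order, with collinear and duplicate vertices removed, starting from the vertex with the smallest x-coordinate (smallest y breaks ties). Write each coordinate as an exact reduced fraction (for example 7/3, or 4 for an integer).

1. After x ≥ 16: [(16,0) (19,0) (19,18) (16,177/10)]
2. After x ≤ 20: [(16,0) (19,0) (19,18) (16,177/10)]
3. After y ≥ 14: [(16,14) (19,14) (19,18) (16,177/10)]
4. After y ≤ 19: [(16,14) (19,14) (19,18) (16,177/10)]
5. Canonical ring: [(16,14) (19,14) (19,18) (16,177/10)]

Clipped polygon: [(16,14) (19,14) (19,18) (16,177/10)]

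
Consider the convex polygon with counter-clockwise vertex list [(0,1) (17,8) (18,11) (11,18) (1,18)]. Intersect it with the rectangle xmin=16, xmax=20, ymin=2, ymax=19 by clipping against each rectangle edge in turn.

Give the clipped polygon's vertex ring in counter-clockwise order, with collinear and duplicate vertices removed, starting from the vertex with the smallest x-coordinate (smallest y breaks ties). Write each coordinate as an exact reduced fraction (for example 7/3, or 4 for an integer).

Clipped polygon: [(16,129/17) (17,8) (18,11) (16,13)]

1. After x ≥ 16: [(16,129/17) (17,8) (18,11) (16,13)]
2. After x ≤ 20: [(16,129/17) (17,8) (18,11) (16,13)]
3. After y ≥ 2: [(16,129/17) (17,8) (18,11) (16,13)]
4. After y ≤ 19: [(16,129/17) (17,8) (18,11) (16,13)]
5. Canonical ring: [(16,129/17) (17,8) (18,11) (16,13)]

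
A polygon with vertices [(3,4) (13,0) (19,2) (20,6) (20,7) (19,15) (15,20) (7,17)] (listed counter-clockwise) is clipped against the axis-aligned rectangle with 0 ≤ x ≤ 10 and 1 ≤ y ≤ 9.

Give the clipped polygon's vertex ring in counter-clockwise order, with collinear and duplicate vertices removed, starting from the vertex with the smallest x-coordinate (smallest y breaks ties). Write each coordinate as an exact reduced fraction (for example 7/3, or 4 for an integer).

Clipped polygon: [(3,4) (10,6/5) (10,9) (59/13,9)]

1. After x ≥ 0: [(3,4) (13,0) (19,2) (20,6) (20,7) (19,15) (15,20) (7,17)]
2. After x ≤ 10: [(3,4) (10,6/5) (10,145/8) (7,17)]
3. After y ≥ 1: [(3,4) (10,6/5) (10,145/8) (7,17)]
4. After y ≤ 9: [(59/13,9) (3,4) (10,6/5) (10,9)]
5. Canonical ring: [(3,4) (10,6/5) (10,9) (59/13,9)]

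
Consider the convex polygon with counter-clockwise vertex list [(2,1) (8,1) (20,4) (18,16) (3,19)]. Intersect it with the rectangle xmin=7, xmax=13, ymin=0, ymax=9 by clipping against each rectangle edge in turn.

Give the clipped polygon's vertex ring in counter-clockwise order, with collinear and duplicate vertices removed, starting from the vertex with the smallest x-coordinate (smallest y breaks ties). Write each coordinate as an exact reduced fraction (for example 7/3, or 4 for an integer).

1. After x ≥ 7: [(7,1) (8,1) (20,4) (18,16) (7,91/5)]
2. After x ≤ 13: [(7,1) (8,1) (13,9/4) (13,17) (7,91/5)]
3. After y ≥ 0: [(7,1) (8,1) (13,9/4) (13,17) (7,91/5)]
4. After y ≤ 9: [(7,9) (7,1) (8,1) (13,9/4) (13,9)]
5. Canonical ring: [(7,1) (8,1) (13,9/4) (13,9) (7,9)]

Clipped polygon: [(7,1) (8,1) (13,9/4) (13,9) (7,9)]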